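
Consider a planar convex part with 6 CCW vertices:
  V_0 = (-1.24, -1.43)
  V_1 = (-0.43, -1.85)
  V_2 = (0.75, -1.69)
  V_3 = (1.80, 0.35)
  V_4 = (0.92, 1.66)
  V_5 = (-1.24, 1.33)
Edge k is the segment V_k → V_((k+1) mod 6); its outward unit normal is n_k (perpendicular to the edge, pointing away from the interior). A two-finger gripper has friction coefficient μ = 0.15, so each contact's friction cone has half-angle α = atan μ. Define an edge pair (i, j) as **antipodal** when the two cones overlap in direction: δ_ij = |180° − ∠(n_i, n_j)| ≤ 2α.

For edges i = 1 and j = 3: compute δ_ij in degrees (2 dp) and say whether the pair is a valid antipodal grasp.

δ = 63.83°, invalid

α = atan 0.15 = 8.53°;  2α = 17.06°
edge 1: e_1 = (+1.18, +0.16);  n_1 = (+0.1344, -0.9909)
edge 3: e_3 = (-0.88, +1.31);  n_3 = (+0.8301, +0.5576)
∠(n_1, n_3) = 116.17°
δ = |180° − 116.17°| = 63.83°
63.83° > 2α = 17.06°  →  invalid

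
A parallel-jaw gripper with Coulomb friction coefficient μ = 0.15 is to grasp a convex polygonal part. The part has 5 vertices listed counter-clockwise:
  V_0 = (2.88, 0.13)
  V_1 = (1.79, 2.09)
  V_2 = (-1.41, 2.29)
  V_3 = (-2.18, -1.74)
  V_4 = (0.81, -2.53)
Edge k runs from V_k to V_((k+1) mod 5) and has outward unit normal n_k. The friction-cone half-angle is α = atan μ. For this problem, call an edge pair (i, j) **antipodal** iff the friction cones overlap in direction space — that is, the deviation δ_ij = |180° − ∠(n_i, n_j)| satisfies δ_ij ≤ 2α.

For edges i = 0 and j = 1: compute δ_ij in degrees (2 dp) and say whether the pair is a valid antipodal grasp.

α = atan 0.15 = 8.53°;  2α = 17.06°
edge 0: e_0 = (-1.09, +1.96);  n_0 = (+0.8739, +0.4860)
edge 1: e_1 = (-3.20, +0.20);  n_1 = (+0.0624, +0.9981)
∠(n_0, n_1) = 57.34°
δ = |180° − 57.34°| = 122.66°
122.66° > 2α = 17.06°  →  invalid

δ = 122.66°, invalid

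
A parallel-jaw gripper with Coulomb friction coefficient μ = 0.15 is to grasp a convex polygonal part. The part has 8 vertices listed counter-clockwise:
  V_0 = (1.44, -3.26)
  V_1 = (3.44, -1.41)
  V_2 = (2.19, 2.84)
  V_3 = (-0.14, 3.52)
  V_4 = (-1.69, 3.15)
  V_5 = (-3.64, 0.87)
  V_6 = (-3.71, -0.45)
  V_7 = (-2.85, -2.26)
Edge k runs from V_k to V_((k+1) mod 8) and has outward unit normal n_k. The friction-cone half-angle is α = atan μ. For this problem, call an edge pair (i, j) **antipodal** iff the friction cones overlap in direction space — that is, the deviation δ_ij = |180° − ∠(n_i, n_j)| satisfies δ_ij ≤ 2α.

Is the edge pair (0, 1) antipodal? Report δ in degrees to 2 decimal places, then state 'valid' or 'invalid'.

α = atan 0.15 = 8.53°;  2α = 17.06°
edge 0: e_0 = (+2.00, +1.85);  n_0 = (+0.6790, -0.7341)
edge 1: e_1 = (-1.25, +4.25);  n_1 = (+0.9594, +0.2822)
∠(n_0, n_1) = 63.62°
δ = |180° − 63.62°| = 116.38°
116.38° > 2α = 17.06°  →  invalid

δ = 116.38°, invalid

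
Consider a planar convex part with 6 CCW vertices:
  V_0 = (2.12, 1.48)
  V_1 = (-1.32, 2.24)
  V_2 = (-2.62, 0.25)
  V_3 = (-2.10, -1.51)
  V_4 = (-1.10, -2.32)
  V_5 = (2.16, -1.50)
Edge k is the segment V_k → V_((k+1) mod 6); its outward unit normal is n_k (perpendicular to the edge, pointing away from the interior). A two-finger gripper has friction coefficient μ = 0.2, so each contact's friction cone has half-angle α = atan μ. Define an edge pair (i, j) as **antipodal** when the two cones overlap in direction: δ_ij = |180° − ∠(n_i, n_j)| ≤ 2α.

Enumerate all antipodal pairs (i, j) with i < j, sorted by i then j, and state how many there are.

α = atan 0.2 = 11.31°;  2α = 22.62°
n_0 = (+0.2157, +0.9765)
n_1 = (-0.8372, +0.5469)
n_2 = (-0.9590, -0.2833)
n_3 = (-0.6294, -0.7771)
n_4 = (+0.2439, -0.9698)
n_5 = (+0.9999, +0.0134)
  (0,1): δ = 110.70°  ·
  (0,2): δ = 61.08°  ·
  (0,3): δ = 26.55°  ·
  (0,4): δ = 26.58°  ·
  (0,5): δ = 103.23°  ·
  (1,2): δ = 130.38°  ·
  (1,3): δ = 95.85°  ·
  (1,4): δ = 42.73°  ·
  (1,5): δ = 33.92°  ·
  (2,3): δ = 145.47°  ·
  (2,4): δ = 92.34°  ·
  (2,5): δ = 15.69°  ✓
  (3,4): δ = 126.87°  ·
  (3,5): δ = 50.22°  ·
  (4,5): δ = 103.35°  ·
antipodal pairs: 1

count = 1; pairs: (2,5)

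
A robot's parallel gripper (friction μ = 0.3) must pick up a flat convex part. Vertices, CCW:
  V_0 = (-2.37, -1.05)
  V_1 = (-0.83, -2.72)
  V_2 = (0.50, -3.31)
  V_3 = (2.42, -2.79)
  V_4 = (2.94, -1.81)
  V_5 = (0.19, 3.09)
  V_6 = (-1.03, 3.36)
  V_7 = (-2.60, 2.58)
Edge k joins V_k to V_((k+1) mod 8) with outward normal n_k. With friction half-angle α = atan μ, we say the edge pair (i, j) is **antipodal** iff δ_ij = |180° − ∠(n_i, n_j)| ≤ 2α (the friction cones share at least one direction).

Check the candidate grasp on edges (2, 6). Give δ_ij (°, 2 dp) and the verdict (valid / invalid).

α = atan 0.3 = 16.70°;  2α = 33.40°
edge 2: e_2 = (+1.92, +0.52);  n_2 = (+0.2614, -0.9652)
edge 6: e_6 = (-1.57, -0.78);  n_6 = (-0.4449, +0.8956)
∠(n_2, n_6) = 168.74°
δ = |180° − 168.74°| = 11.26°
11.26° ≤ 2α = 33.40°  →  valid

δ = 11.26°, valid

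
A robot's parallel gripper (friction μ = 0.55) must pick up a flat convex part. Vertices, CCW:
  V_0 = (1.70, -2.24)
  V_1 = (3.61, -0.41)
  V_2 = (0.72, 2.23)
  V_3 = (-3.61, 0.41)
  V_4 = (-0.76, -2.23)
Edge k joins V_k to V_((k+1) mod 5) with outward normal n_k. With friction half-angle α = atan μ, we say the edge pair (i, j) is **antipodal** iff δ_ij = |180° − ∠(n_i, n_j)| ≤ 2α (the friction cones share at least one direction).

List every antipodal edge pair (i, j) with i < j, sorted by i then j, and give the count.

α = atan 0.55 = 28.81°;  2α = 57.62°
n_0 = (+0.6918, -0.7221)
n_1 = (+0.6745, +0.7383)
n_2 = (-0.3875, +0.9219)
n_3 = (-0.6796, -0.7336)
n_4 = (-0.0041, -1.0000)
  (0,1): δ = 86.19°  ·
  (0,2): δ = 20.98°  ✓
  (0,3): δ = 93.42°  ·
  (0,4): δ = 135.99°  ·
  (1,2): δ = 114.79°  ·
  (1,3): δ = 0.40°  ✓
  (1,4): δ = 42.18°  ✓
  (2,3): δ = 65.61°  ·
  (2,4): δ = 23.03°  ✓
  (3,4): δ = 137.42°  ·
antipodal pairs: 4

count = 4; pairs: (0,2), (1,3), (1,4), (2,4)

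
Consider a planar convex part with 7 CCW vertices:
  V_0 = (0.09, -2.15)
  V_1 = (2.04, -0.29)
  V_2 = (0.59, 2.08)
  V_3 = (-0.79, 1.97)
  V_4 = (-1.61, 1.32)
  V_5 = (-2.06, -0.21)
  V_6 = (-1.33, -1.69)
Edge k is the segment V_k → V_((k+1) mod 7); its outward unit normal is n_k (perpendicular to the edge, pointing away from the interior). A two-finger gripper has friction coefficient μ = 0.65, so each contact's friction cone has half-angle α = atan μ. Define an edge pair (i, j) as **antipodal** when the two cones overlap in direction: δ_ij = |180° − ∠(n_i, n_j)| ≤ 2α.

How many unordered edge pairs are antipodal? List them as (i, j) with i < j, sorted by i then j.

α = atan 0.65 = 33.02°;  2α = 66.05°
n_0 = (+0.6902, -0.7236)
n_1 = (+0.8530, +0.5219)
n_2 = (-0.0795, +0.9968)
n_3 = (-0.6212, +0.7837)
n_4 = (-0.9594, +0.2822)
n_5 = (-0.8968, -0.4424)
n_6 = (-0.3082, -0.9513)
  (0,1): δ = 102.19°  ·
  (0,2): δ = 39.09°  ✓
  (0,3): δ = 5.24°  ✓
  (0,4): δ = 29.96°  ✓
  (0,5): δ = 72.61°  ·
  (0,6): δ = 118.40°  ·
  (1,2): δ = 116.90°  ·
  (1,3): δ = 83.06°  ·
  (1,4): δ = 47.85°  ✓
  (1,5): δ = 5.20°  ✓
  (1,6): δ = 40.59°  ✓
  (2,3): δ = 146.15°  ·
  (2,4): δ = 110.95°  ·
  (2,5): δ = 68.30°  ·
  (2,6): δ = 22.51°  ✓
  (3,4): δ = 144.79°  ·
  (3,5): δ = 102.15°  ·
  (3,6): δ = 56.35°  ✓
  (4,5): δ = 137.36°  ·
  (4,6): δ = 91.56°  ·
  (5,6): δ = 134.20°  ·
antipodal pairs: 8

count = 8; pairs: (0,2), (0,3), (0,4), (1,4), (1,5), (1,6), (2,6), (3,6)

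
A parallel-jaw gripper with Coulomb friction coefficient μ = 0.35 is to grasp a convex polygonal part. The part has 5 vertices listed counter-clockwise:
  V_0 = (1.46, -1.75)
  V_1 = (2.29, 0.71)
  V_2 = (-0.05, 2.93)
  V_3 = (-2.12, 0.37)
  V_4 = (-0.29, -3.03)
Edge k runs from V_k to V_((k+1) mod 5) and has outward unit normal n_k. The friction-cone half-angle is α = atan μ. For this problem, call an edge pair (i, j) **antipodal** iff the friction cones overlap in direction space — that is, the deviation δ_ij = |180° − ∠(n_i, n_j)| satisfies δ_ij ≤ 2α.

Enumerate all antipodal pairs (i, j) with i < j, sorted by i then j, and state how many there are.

α = atan 0.35 = 19.29°;  2α = 38.58°
n_0 = (+0.9475, -0.3197)
n_1 = (+0.6883, +0.7255)
n_2 = (-0.7776, +0.6288)
n_3 = (-0.8806, -0.4739)
n_4 = (+0.5904, -0.8071)
  (0,1): δ = 114.85°  ·
  (0,2): δ = 20.31°  ✓
  (0,3): δ = 46.94°  ·
  (0,4): δ = 144.83°  ·
  (1,2): δ = 85.47°  ·
  (1,3): δ = 18.22°  ✓
  (1,4): δ = 79.68°  ·
  (2,3): δ = 112.75°  ·
  (2,4): δ = 14.86°  ✓
  (3,4): δ = 82.11°  ·
antipodal pairs: 3

count = 3; pairs: (0,2), (1,3), (2,4)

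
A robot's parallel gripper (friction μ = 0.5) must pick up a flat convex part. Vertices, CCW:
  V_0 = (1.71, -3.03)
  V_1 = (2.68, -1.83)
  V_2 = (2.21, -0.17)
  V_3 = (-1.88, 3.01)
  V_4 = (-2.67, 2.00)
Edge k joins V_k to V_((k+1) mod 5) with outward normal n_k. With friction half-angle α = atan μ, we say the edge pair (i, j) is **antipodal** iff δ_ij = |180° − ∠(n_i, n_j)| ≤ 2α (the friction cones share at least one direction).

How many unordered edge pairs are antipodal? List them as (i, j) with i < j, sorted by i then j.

count = 3; pairs: (0,3), (1,4), (2,4)

α = atan 0.5 = 26.57°;  2α = 53.13°
n_0 = (+0.7777, -0.6286)
n_1 = (+0.9622, +0.2724)
n_2 = (+0.6138, +0.7895)
n_3 = (-0.7877, +0.6161)
n_4 = (-0.7542, -0.6567)
  (0,1): δ = 125.24°  ·
  (0,2): δ = 88.92°  ·
  (0,3): δ = 0.92°  ✓
  (0,4): δ = 80.00°  ·
  (1,2): δ = 143.67°  ·
  (1,3): δ = 53.84°  ·
  (1,4): δ = 25.24°  ✓
  (2,3): δ = 90.17°  ·
  (2,4): δ = 11.09°  ✓
  (3,4): δ = 100.92°  ·
antipodal pairs: 3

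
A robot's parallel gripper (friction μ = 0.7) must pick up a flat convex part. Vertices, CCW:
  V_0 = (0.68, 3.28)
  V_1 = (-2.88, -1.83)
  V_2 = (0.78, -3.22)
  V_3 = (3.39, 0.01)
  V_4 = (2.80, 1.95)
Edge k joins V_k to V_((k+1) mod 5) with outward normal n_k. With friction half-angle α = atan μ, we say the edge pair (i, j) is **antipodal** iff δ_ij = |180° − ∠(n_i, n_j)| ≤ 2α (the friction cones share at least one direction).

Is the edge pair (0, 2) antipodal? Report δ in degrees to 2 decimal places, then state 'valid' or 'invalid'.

δ = 4.08°, valid

α = atan 0.7 = 34.99°;  2α = 69.98°
edge 0: e_0 = (-3.56, -5.11);  n_0 = (-0.8205, +0.5716)
edge 2: e_2 = (+2.61, +3.23);  n_2 = (+0.7778, -0.6285)
∠(n_0, n_2) = 175.92°
δ = |180° − 175.92°| = 4.08°
4.08° ≤ 2α = 69.98°  →  valid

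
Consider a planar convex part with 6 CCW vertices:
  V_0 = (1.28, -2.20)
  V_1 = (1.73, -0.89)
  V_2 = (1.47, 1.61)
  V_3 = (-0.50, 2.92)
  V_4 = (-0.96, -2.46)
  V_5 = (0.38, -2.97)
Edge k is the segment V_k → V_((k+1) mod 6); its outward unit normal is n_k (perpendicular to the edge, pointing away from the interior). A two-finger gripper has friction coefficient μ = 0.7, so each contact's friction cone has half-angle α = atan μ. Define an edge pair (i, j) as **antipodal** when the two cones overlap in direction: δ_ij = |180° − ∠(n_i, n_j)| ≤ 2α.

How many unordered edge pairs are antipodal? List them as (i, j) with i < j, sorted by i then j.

count = 6; pairs: (0,3), (1,3), (1,4), (2,3), (2,4), (3,5)

α = atan 0.7 = 34.99°;  2α = 69.98°
n_0 = (+0.9458, -0.3249)
n_1 = (+0.9946, +0.1034)
n_2 = (+0.5537, +0.8327)
n_3 = (-0.9964, +0.0852)
n_4 = (-0.3557, -0.9346)
n_5 = (+0.6501, -0.7599)
  (0,1): δ = 155.10°  ·
  (0,2): δ = 104.66°  ·
  (0,3): δ = 14.07°  ✓
  (0,4): δ = 88.12°  ·
  (0,5): δ = 149.51°  ·
  (1,2): δ = 129.56°  ·
  (1,3): δ = 10.82°  ✓
  (1,4): δ = 63.23°  ✓
  (1,5): δ = 124.61°  ·
  (2,3): δ = 61.26°  ✓
  (2,4): δ = 12.79°  ✓
  (2,5): δ = 74.17°  ·
  (3,4): δ = 105.95°  ·
  (3,5): δ = 44.56°  ✓
  (4,5): δ = 118.61°  ·
antipodal pairs: 6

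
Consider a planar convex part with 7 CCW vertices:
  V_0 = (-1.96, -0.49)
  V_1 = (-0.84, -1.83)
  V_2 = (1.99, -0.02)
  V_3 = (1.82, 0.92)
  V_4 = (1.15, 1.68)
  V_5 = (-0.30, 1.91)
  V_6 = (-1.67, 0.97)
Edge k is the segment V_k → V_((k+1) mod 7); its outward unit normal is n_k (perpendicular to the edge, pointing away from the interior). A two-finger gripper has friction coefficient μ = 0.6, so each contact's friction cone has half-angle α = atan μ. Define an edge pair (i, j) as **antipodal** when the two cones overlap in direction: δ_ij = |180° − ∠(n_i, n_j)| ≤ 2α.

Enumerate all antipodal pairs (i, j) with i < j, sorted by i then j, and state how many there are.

α = atan 0.6 = 30.96°;  2α = 61.93°
n_0 = (-0.7673, -0.6413)
n_1 = (+0.5388, -0.8424)
n_2 = (+0.9840, +0.1780)
n_3 = (+0.7501, +0.6613)
n_4 = (+0.1567, +0.9877)
n_5 = (-0.5658, +0.8246)
n_6 = (-0.9808, +0.1948)
  (0,1): δ = 97.29°  ·
  (0,2): δ = 29.64°  ✓
  (0,3): δ = 1.51°  ✓
  (0,4): δ = 41.10°  ✓
  (0,5): δ = 84.57°  ·
  (0,6): δ = 128.88°  ·
  (1,2): δ = 112.35°  ·
  (1,3): δ = 81.20°  ·
  (1,4): δ = 41.62°  ✓
  (1,5): δ = 1.85°  ✓
  (1,6): δ = 46.16°  ✓
  (2,3): δ = 148.85°  ·
  (2,4): δ = 109.26°  ·
  (2,5): δ = 65.80°  ·
  (2,6): δ = 21.49°  ✓
  (3,4): δ = 140.41°  ·
  (3,5): δ = 96.94°  ·
  (3,6): δ = 52.63°  ✓
  (4,5): δ = 136.53°  ·
  (4,6): δ = 92.22°  ·
  (5,6): δ = 135.69°  ·
antipodal pairs: 8

count = 8; pairs: (0,2), (0,3), (0,4), (1,4), (1,5), (1,6), (2,6), (3,6)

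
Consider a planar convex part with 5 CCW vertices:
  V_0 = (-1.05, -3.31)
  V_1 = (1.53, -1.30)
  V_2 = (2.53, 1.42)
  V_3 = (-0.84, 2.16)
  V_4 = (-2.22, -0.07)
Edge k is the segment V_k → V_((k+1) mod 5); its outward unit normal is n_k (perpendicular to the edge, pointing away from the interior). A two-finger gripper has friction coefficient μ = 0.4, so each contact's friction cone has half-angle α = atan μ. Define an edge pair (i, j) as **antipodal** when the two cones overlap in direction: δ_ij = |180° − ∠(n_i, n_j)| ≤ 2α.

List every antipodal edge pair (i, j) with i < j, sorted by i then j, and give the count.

count = 3; pairs: (0,3), (1,3), (1,4)

α = atan 0.4 = 21.80°;  2α = 43.60°
n_0 = (+0.6146, -0.7889)
n_1 = (+0.9386, -0.3451)
n_2 = (+0.2145, +0.9767)
n_3 = (-0.8503, +0.5262)
n_4 = (-0.9406, -0.3396)
  (0,1): δ = 148.11°  ·
  (0,2): δ = 50.31°  ·
  (0,3): δ = 20.33°  ✓
  (0,4): δ = 71.93°  ·
  (1,2): δ = 82.20°  ·
  (1,3): δ = 11.56°  ✓
  (1,4): δ = 40.04°  ✓
  (2,3): δ = 109.37°  ·
  (2,4): δ = 57.76°  ·
  (3,4): δ = 128.39°  ·
antipodal pairs: 3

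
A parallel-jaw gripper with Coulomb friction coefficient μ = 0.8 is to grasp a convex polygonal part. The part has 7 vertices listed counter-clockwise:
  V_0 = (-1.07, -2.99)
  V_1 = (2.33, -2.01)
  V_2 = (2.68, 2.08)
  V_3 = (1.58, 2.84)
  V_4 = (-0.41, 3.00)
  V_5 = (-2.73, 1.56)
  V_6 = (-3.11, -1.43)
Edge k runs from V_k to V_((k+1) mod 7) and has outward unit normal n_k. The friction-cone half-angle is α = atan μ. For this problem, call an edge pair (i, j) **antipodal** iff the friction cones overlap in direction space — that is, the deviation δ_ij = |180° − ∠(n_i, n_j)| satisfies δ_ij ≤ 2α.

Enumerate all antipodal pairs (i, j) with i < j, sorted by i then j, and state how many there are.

count = 11; pairs: (0,2), (0,3), (0,4), (0,5), (1,4), (1,5), (1,6), (2,5), (2,6), (3,6), (4,6)

α = atan 0.8 = 38.66°;  2α = 77.32°
n_0 = (+0.2770, -0.9609)
n_1 = (+0.9964, -0.0853)
n_2 = (+0.5684, +0.8227)
n_3 = (+0.0801, +0.9968)
n_4 = (-0.5274, +0.8496)
n_5 = (-0.9920, +0.1261)
n_6 = (-0.6075, -0.7944)
  (0,1): δ = 110.97°  ·
  (0,2): δ = 50.72°  ✓
  (0,3): δ = 20.68°  ✓
  (0,4): δ = 15.75°  ✓
  (0,5): δ = 66.68°  ✓
  (0,6): δ = 126.52°  ·
  (1,2): δ = 119.75°  ·
  (1,3): δ = 89.71°  ·
  (1,4): δ = 53.28°  ✓
  (1,5): δ = 2.35°  ✓
  (1,6): δ = 57.49°  ✓
  (2,3): δ = 149.96°  ·
  (2,4): δ = 113.53°  ·
  (2,5): δ = 62.60°  ✓
  (2,6): δ = 2.76°  ✓
  (3,4): δ = 143.58°  ·
  (3,5): δ = 92.65°  ·
  (3,6): δ = 32.81°  ✓
  (4,5): δ = 129.07°  ·
  (4,6): δ = 69.23°  ✓
  (5,6): δ = 120.16°  ·
antipodal pairs: 11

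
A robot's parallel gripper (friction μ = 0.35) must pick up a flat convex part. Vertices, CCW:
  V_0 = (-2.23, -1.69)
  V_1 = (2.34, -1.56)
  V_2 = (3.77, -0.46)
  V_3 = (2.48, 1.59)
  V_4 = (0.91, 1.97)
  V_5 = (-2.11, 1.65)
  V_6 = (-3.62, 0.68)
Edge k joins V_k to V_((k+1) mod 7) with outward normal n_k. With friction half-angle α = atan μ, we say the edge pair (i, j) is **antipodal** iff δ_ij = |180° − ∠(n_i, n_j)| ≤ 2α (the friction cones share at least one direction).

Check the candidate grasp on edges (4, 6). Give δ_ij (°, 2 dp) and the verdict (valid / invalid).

δ = 65.66°, invalid

α = atan 0.35 = 19.29°;  2α = 38.58°
edge 4: e_4 = (-3.02, -0.32);  n_4 = (-0.1054, +0.9944)
edge 6: e_6 = (+1.39, -2.37);  n_6 = (-0.8626, -0.5059)
∠(n_4, n_6) = 114.34°
δ = |180° − 114.34°| = 65.66°
65.66° > 2α = 38.58°  →  invalid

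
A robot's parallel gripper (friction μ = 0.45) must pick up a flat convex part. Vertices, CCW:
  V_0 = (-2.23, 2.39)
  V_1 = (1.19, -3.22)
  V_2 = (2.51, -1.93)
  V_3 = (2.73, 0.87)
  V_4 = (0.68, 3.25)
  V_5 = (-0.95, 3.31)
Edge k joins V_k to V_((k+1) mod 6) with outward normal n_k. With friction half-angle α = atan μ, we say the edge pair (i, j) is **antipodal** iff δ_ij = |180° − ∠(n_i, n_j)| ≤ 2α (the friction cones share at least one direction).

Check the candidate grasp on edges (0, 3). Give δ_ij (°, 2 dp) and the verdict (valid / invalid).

α = atan 0.45 = 24.23°;  2α = 48.46°
edge 0: e_0 = (+3.42, -5.61);  n_0 = (-0.8538, -0.5205)
edge 3: e_3 = (-2.05, +2.38);  n_3 = (+0.7577, +0.6526)
∠(n_0, n_3) = 170.63°
δ = |180° − 170.63°| = 9.37°
9.37° ≤ 2α = 48.46°  →  valid

δ = 9.37°, valid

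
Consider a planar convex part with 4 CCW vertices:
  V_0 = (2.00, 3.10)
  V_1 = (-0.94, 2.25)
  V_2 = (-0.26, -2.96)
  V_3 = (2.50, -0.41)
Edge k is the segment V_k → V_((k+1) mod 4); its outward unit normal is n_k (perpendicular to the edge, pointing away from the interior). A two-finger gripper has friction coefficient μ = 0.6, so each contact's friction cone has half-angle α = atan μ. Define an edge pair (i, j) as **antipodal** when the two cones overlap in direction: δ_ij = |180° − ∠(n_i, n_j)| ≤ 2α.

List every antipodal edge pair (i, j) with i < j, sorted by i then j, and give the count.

count = 3; pairs: (0,2), (1,2), (1,3)

α = atan 0.6 = 30.96°;  2α = 61.93°
n_0 = (-0.2777, +0.9607)
n_1 = (-0.9916, -0.1294)
n_2 = (+0.6786, -0.7345)
n_3 = (+0.9900, +0.1410)
  (0,1): δ = 98.69°  ·
  (0,2): δ = 26.61°  ✓
  (0,3): δ = 81.98°  ·
  (1,2): δ = 54.70°  ✓
  (1,3): δ = 0.67°  ✓
  (2,3): δ = 124.63°  ·
antipodal pairs: 3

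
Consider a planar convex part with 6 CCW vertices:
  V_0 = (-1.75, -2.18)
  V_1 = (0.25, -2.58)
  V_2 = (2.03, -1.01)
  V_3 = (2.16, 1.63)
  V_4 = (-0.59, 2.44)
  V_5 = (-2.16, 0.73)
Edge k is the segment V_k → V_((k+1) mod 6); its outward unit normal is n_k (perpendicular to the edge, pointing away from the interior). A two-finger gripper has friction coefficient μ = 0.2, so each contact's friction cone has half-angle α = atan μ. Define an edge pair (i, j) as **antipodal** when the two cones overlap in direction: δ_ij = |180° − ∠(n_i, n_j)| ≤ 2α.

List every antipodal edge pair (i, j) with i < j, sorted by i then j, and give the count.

count = 3; pairs: (0,3), (1,4), (2,5)

α = atan 0.2 = 11.31°;  2α = 22.62°
n_0 = (-0.1961, -0.9806)
n_1 = (+0.6615, -0.7500)
n_2 = (+0.9988, -0.0492)
n_3 = (+0.2825, +0.9593)
n_4 = (-0.7366, +0.6763)
n_5 = (-0.9902, -0.1395)
  (0,1): δ = 127.28°  ·
  (0,2): δ = 81.51°  ·
  (0,3): δ = 5.10°  ✓
  (0,4): δ = 58.75°  ·
  (0,5): δ = 109.33°  ·
  (1,2): δ = 134.23°  ·
  (1,3): δ = 57.83°  ·
  (1,4): δ = 6.03°  ✓
  (1,5): δ = 56.61°  ·
  (2,3): δ = 103.59°  ·
  (2,4): δ = 39.74°  ·
  (2,5): δ = 10.84°  ✓
  (3,4): δ = 116.14°  ·
  (3,5): δ = 65.57°  ·
  (4,5): δ = 129.42°  ·
antipodal pairs: 3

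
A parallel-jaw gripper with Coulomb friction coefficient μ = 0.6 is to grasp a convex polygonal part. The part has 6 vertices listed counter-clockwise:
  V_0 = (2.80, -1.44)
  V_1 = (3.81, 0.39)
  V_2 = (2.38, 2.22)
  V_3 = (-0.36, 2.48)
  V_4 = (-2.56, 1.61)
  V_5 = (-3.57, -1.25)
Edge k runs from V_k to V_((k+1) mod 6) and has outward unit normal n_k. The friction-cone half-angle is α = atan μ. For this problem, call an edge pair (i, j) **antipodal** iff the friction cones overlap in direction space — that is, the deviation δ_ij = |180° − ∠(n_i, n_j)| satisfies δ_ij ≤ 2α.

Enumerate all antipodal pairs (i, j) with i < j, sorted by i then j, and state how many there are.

α = atan 0.6 = 30.96°;  2α = 61.93°
n_0 = (+0.8755, -0.4832)
n_1 = (+0.7880, +0.6157)
n_2 = (+0.0945, +0.9955)
n_3 = (-0.3677, +0.9299)
n_4 = (-0.9429, +0.3330)
n_5 = (-0.0298, -0.9996)
  (0,1): δ = 113.10°  ·
  (0,2): δ = 66.53°  ·
  (0,3): δ = 39.53°  ✓
  (0,4): δ = 9.44°  ✓
  (0,5): δ = 117.19°  ·
  (1,2): δ = 133.43°  ·
  (1,3): δ = 106.43°  ·
  (1,4): δ = 57.46°  ✓
  (1,5): δ = 50.29°  ✓
  (2,3): δ = 153.00°  ·
  (2,4): δ = 104.03°  ·
  (2,5): δ = 3.71°  ✓
  (3,4): δ = 131.03°  ·
  (3,5): δ = 23.29°  ✓
  (4,5): δ = 72.26°  ·
antipodal pairs: 6

count = 6; pairs: (0,3), (0,4), (1,4), (1,5), (2,5), (3,5)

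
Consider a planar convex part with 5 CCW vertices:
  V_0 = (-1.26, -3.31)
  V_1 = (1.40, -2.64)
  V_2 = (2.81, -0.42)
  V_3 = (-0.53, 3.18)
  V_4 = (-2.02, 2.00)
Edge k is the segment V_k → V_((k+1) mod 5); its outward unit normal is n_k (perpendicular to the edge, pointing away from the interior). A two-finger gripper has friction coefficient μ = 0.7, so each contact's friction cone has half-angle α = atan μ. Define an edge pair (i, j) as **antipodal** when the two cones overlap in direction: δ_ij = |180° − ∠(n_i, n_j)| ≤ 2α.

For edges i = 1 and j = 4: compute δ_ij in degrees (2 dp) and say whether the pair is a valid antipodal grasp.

α = atan 0.7 = 34.99°;  2α = 69.98°
edge 1: e_1 = (+1.41, +2.22);  n_1 = (+0.8441, -0.5361)
edge 4: e_4 = (+0.76, -5.31);  n_4 = (-0.9899, -0.1417)
∠(n_1, n_4) = 139.43°
δ = |180° − 139.43°| = 40.57°
40.57° ≤ 2α = 69.98°  →  valid

δ = 40.57°, valid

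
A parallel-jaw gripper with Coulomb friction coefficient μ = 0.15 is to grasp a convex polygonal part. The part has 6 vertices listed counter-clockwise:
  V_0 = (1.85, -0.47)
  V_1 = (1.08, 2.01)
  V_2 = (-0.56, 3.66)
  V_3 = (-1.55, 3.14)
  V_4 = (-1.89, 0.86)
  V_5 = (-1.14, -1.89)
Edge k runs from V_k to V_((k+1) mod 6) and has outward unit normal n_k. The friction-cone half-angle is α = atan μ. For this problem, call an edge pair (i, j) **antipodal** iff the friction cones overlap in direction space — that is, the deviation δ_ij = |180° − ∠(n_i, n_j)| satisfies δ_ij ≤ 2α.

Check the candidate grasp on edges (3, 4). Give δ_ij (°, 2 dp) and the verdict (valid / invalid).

α = atan 0.15 = 8.53°;  2α = 17.06°
edge 3: e_3 = (-0.34, -2.28);  n_3 = (-0.9891, +0.1475)
edge 4: e_4 = (+0.75, -2.75);  n_4 = (-0.9648, -0.2631)
∠(n_3, n_4) = 23.74°
δ = |180° − 23.74°| = 156.26°
156.26° > 2α = 17.06°  →  invalid

δ = 156.26°, invalid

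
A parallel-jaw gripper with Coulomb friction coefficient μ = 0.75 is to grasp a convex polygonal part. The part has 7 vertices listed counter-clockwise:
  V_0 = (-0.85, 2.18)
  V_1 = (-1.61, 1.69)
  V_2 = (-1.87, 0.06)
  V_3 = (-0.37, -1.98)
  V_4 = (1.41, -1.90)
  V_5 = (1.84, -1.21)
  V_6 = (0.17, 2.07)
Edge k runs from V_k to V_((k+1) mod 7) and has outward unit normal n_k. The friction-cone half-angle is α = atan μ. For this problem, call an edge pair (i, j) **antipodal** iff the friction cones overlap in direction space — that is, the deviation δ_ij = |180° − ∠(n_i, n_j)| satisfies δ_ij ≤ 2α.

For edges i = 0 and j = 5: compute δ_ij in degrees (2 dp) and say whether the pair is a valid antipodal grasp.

α = atan 0.75 = 36.87°;  2α = 73.74°
edge 0: e_0 = (-0.76, -0.49);  n_0 = (-0.5419, +0.8405)
edge 5: e_5 = (-1.67, +3.28);  n_5 = (+0.8911, +0.4537)
∠(n_0, n_5) = 95.83°
δ = |180° − 95.83°| = 84.17°
84.17° > 2α = 73.74°  →  invalid

δ = 84.17°, invalid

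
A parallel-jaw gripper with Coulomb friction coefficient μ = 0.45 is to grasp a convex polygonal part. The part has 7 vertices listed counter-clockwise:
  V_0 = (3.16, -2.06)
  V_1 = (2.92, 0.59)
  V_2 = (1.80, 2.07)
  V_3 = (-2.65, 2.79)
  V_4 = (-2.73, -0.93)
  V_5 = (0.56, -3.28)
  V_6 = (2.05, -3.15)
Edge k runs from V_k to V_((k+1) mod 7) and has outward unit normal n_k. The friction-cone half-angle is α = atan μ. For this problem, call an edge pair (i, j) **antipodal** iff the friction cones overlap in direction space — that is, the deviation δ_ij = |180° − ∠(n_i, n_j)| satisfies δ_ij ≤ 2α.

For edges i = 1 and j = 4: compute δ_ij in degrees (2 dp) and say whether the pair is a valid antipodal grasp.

α = atan 0.45 = 24.23°;  2α = 48.46°
edge 1: e_1 = (-1.12, +1.48);  n_1 = (+0.7974, +0.6034)
edge 4: e_4 = (+3.29, -2.35);  n_4 = (-0.5812, -0.8137)
∠(n_1, n_4) = 162.65°
δ = |180° − 162.65°| = 17.35°
17.35° ≤ 2α = 48.46°  →  valid

δ = 17.35°, valid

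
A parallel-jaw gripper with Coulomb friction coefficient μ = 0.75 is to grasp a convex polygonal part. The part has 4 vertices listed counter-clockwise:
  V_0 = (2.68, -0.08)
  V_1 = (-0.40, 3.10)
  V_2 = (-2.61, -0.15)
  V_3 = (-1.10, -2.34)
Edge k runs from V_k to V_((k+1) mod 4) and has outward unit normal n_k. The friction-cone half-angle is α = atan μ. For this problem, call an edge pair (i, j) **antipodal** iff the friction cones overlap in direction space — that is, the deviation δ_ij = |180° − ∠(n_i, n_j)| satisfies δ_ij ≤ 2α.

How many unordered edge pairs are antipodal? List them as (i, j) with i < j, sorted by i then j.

α = atan 0.75 = 36.87°;  2α = 73.74°
n_0 = (+0.7183, +0.6957)
n_1 = (-0.8269, +0.5623)
n_2 = (-0.8233, -0.5676)
n_3 = (+0.5132, -0.8583)
  (0,1): δ = 78.30°  ·
  (0,2): δ = 9.50°  ✓
  (0,3): δ = 76.79°  ·
  (1,2): δ = 111.20°  ·
  (1,3): δ = 24.91°  ✓
  (2,3): δ = 93.71°  ·
antipodal pairs: 2

count = 2; pairs: (0,2), (1,3)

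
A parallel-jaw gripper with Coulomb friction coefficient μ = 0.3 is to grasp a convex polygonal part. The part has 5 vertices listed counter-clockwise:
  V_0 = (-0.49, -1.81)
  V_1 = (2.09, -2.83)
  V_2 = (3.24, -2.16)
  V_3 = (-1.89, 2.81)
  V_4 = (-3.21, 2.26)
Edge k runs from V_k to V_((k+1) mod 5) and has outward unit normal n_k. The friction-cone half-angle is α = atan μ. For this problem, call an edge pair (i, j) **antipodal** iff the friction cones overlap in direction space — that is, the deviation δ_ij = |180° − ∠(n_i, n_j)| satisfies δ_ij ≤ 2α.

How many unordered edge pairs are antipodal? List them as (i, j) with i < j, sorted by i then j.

count = 3; pairs: (0,2), (1,3), (2,4)

α = atan 0.3 = 16.70°;  2α = 33.40°
n_0 = (-0.3677, -0.9300)
n_1 = (+0.5034, -0.8641)
n_2 = (+0.6958, +0.7182)
n_3 = (-0.3846, +0.9231)
n_4 = (-0.8314, -0.5556)
  (0,1): δ = 128.20°  ·
  (0,2): δ = 22.52°  ✓
  (0,3): δ = 44.19°  ·
  (0,4): δ = 145.33°  ·
  (1,2): δ = 74.32°  ·
  (1,3): δ = 7.61°  ✓
  (1,4): δ = 93.53°  ·
  (2,3): δ = 113.29°  ·
  (2,4): δ = 12.15°  ✓
  (3,4): δ = 78.86°  ·
antipodal pairs: 3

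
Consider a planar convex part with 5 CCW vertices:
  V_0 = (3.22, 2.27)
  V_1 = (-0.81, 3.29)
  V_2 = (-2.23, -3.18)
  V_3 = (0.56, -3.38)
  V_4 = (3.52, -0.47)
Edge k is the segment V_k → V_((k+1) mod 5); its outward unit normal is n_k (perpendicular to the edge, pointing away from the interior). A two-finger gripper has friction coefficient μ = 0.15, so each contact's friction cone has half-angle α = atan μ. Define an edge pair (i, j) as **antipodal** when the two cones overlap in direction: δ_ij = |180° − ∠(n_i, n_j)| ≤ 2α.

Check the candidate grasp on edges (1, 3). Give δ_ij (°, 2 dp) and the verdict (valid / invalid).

δ = 33.11°, invalid

α = atan 0.15 = 8.53°;  2α = 17.06°
edge 1: e_1 = (-1.42, -6.47);  n_1 = (-0.9768, +0.2144)
edge 3: e_3 = (+2.96, +2.91);  n_3 = (+0.7011, -0.7131)
∠(n_1, n_3) = 146.89°
δ = |180° − 146.89°| = 33.11°
33.11° > 2α = 17.06°  →  invalid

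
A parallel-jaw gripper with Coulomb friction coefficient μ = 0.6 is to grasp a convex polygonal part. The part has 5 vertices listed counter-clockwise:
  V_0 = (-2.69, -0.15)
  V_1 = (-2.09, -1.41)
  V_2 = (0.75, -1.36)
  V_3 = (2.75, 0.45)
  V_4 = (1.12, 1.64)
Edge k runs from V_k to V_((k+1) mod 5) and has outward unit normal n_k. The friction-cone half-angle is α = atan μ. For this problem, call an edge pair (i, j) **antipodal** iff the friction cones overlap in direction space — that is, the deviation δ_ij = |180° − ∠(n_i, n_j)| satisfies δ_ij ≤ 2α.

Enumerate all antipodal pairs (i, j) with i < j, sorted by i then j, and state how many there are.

α = atan 0.6 = 30.96°;  2α = 61.93°
n_0 = (-0.9029, -0.4299)
n_1 = (+0.0176, -0.9998)
n_2 = (+0.6710, -0.7414)
n_3 = (+0.5896, +0.8077)
n_4 = (-0.4252, +0.9051)
  (0,1): δ = 114.45°  ·
  (0,2): δ = 73.32°  ·
  (0,3): δ = 28.40°  ✓
  (0,4): δ = 89.70°  ·
  (1,2): δ = 138.86°  ·
  (1,3): δ = 37.14°  ✓
  (1,4): δ = 24.16°  ✓
  (2,3): δ = 78.28°  ·
  (2,4): δ = 16.98°  ✓
  (3,4): δ = 118.70°  ·
antipodal pairs: 4

count = 4; pairs: (0,3), (1,3), (1,4), (2,4)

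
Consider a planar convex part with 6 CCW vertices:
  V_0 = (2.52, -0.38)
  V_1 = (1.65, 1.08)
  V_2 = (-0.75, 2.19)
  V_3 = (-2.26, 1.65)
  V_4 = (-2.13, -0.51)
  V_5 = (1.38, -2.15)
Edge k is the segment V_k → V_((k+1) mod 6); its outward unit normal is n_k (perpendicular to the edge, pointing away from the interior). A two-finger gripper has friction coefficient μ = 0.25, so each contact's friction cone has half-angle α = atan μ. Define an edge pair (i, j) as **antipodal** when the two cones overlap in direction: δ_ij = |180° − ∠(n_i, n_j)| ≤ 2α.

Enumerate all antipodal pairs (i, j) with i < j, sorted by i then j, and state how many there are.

α = atan 0.25 = 14.04°;  2α = 28.07°
n_0 = (+0.8590, +0.5119)
n_1 = (+0.4198, +0.9076)
n_2 = (-0.3367, +0.9416)
n_3 = (-0.9982, -0.0601)
n_4 = (-0.4233, -0.9060)
n_5 = (+0.8407, -0.5415)
  (0,1): δ = 145.61°  ·
  (0,2): δ = 101.11°  ·
  (0,3): δ = 27.35°  ✓
  (0,4): δ = 34.17°  ·
  (0,5): δ = 116.43°  ·
  (1,2): δ = 135.50°  ·
  (1,3): δ = 61.74°  ·
  (1,4): δ = 0.22°  ✓
  (1,5): δ = 82.04°  ·
  (2,3): δ = 106.23°  ·
  (2,4): δ = 44.72°  ·
  (2,5): δ = 37.54°  ·
  (3,4): δ = 118.49°  ·
  (3,5): δ = 36.23°  ·
  (4,5): δ = 97.74°  ·
antipodal pairs: 2

count = 2; pairs: (0,3), (1,4)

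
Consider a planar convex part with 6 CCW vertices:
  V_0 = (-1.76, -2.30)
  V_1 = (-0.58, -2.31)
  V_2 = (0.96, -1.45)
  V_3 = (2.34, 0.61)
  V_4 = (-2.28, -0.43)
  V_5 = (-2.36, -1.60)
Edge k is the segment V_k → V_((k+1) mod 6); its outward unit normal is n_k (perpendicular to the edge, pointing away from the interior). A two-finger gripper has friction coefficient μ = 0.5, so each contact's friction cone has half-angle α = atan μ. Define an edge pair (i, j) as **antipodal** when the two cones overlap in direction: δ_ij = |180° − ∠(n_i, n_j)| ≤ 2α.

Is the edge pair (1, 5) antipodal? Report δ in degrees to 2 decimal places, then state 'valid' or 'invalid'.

α = atan 0.5 = 26.57°;  2α = 53.13°
edge 1: e_1 = (+1.54, +0.86);  n_1 = (+0.4876, -0.8731)
edge 5: e_5 = (+0.60, -0.70);  n_5 = (-0.7593, -0.6508)
∠(n_1, n_5) = 78.58°
δ = |180° − 78.58°| = 101.42°
101.42° > 2α = 53.13°  →  invalid

δ = 101.42°, invalid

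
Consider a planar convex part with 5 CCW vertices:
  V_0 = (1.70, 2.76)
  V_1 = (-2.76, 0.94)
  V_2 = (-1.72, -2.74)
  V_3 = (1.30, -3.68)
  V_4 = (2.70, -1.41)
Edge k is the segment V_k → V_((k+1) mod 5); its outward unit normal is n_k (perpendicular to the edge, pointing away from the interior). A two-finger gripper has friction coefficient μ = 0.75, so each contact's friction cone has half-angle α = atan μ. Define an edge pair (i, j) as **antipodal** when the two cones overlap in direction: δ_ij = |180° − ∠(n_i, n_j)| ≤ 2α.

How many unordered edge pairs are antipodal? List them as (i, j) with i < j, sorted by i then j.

count = 5; pairs: (0,2), (0,3), (1,3), (1,4), (2,4)

α = atan 0.75 = 36.87°;  2α = 73.74°
n_0 = (-0.3778, +0.9259)
n_1 = (-0.9623, -0.2720)
n_2 = (-0.2972, -0.9548)
n_3 = (+0.8511, -0.5249)
n_4 = (+0.9724, +0.2332)
  (0,1): δ = 96.42°  ·
  (0,2): δ = 39.49°  ✓
  (0,3): δ = 36.14°  ✓
  (0,4): δ = 81.29°  ·
  (1,2): δ = 123.07°  ·
  (1,3): δ = 47.44°  ✓
  (1,4): δ = 2.30°  ✓
  (2,3): δ = 104.37°  ·
  (2,4): δ = 59.23°  ✓
  (3,4): δ = 134.85°  ·
antipodal pairs: 5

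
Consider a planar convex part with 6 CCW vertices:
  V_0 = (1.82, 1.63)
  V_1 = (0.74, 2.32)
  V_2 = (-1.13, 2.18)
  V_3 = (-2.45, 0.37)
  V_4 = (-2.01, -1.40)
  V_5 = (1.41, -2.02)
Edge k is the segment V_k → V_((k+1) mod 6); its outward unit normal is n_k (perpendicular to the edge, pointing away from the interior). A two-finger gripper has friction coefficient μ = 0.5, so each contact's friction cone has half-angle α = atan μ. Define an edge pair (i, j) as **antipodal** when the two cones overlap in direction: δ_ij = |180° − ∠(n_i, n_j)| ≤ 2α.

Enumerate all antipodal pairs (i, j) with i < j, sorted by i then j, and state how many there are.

count = 5; pairs: (0,3), (0,4), (1,4), (2,5), (3,5)

α = atan 0.5 = 26.57°;  2α = 53.13°
n_0 = (+0.5384, +0.8427)
n_1 = (-0.0747, +0.9972)
n_2 = (-0.8080, +0.5892)
n_3 = (-0.9705, -0.2412)
n_4 = (-0.1784, -0.9840)
n_5 = (+0.9938, -0.1116)
  (0,1): δ = 143.14°  ·
  (0,2): δ = 93.53°  ·
  (0,3): δ = 43.47°  ✓
  (0,4): δ = 22.30°  ✓
  (0,5): δ = 116.16°  ·
  (1,2): δ = 130.38°  ·
  (1,3): δ = 80.32°  ·
  (1,4): δ = 14.56°  ✓
  (1,5): δ = 79.31°  ·
  (2,3): δ = 129.94°  ·
  (2,4): δ = 64.17°  ·
  (2,5): δ = 29.69°  ✓
  (3,4): δ = 114.24°  ·
  (3,5): δ = 20.37°  ✓
  (4,5): δ = 86.13°  ·
antipodal pairs: 5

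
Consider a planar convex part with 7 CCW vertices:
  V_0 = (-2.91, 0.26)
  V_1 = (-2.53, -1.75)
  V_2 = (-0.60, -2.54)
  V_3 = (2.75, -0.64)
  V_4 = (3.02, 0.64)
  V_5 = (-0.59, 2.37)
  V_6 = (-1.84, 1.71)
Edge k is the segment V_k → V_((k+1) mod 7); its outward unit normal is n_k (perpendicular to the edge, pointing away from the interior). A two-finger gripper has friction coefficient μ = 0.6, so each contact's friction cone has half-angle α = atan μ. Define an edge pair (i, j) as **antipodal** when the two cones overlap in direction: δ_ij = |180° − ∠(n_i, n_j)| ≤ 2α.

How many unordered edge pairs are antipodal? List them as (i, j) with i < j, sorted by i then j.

α = atan 0.6 = 30.96°;  2α = 61.93°
n_0 = (-0.9826, -0.1858)
n_1 = (-0.3788, -0.9255)
n_2 = (+0.4933, -0.8698)
n_3 = (+0.9785, -0.2064)
n_4 = (+0.4322, +0.9018)
n_5 = (-0.4669, +0.8843)
n_6 = (-0.8046, +0.5938)
  (0,1): δ = 122.97°  ·
  (0,2): δ = 71.15°  ·
  (0,3): δ = 22.62°  ✓
  (0,4): δ = 53.69°  ✓
  (0,5): δ = 107.13°  ·
  (0,6): δ = 132.87°  ·
  (1,2): δ = 128.18°  ·
  (1,3): δ = 79.65°  ·
  (1,4): δ = 3.34°  ✓
  (1,5): δ = 50.09°  ✓
  (1,6): δ = 75.84°  ·
  (2,3): δ = 131.47°  ·
  (2,4): δ = 55.17°  ✓
  (2,5): δ = 1.73°  ✓
  (2,6): δ = 24.01°  ✓
  (3,4): δ = 103.69°  ·
  (3,5): δ = 50.25°  ✓
  (3,6): δ = 24.51°  ✓
  (4,5): δ = 126.56°  ·
  (4,6): δ = 100.82°  ·
  (5,6): δ = 154.26°  ·
antipodal pairs: 9

count = 9; pairs: (0,3), (0,4), (1,4), (1,5), (2,4), (2,5), (2,6), (3,5), (3,6)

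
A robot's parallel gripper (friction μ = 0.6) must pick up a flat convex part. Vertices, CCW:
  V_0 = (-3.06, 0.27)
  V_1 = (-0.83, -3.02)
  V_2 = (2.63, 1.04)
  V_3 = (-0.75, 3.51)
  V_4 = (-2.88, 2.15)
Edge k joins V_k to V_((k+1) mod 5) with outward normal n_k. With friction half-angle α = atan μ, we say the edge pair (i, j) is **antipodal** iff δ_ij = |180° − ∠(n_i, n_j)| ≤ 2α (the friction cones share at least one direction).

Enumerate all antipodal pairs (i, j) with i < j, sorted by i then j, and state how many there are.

count = 4; pairs: (0,2), (1,3), (1,4), (2,4)

α = atan 0.6 = 30.96°;  2α = 61.93°
n_0 = (-0.8278, -0.5611)
n_1 = (+0.7611, -0.6486)
n_2 = (+0.5900, +0.8074)
n_3 = (-0.5382, +0.8428)
n_4 = (-0.9954, +0.0953)
  (0,1): δ = 74.57°  ·
  (0,2): δ = 19.71°  ✓
  (0,3): δ = 88.43°  ·
  (0,4): δ = 140.40°  ·
  (1,2): δ = 85.72°  ·
  (1,3): δ = 17.00°  ✓
  (1,4): δ = 34.97°  ✓
  (2,3): δ = 111.28°  ·
  (2,4): δ = 59.31°  ✓
  (3,4): δ = 128.03°  ·
antipodal pairs: 4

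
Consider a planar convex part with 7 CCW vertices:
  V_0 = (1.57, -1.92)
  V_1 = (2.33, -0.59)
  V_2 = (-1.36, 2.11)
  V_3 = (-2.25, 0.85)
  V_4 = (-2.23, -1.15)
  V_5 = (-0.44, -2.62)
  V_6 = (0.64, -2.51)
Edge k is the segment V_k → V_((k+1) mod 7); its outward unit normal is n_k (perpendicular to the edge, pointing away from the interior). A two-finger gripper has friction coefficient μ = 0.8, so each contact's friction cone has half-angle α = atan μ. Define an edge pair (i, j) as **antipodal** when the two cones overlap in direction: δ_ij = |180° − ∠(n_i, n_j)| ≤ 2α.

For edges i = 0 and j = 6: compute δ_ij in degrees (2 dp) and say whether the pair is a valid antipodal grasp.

α = atan 0.8 = 38.66°;  2α = 77.32°
edge 0: e_0 = (+0.76, +1.33);  n_0 = (+0.8682, -0.4961)
edge 6: e_6 = (+0.93, +0.59);  n_6 = (+0.5357, -0.8444)
∠(n_0, n_6) = 27.86°
δ = |180° − 27.86°| = 152.14°
152.14° > 2α = 77.32°  →  invalid

δ = 152.14°, invalid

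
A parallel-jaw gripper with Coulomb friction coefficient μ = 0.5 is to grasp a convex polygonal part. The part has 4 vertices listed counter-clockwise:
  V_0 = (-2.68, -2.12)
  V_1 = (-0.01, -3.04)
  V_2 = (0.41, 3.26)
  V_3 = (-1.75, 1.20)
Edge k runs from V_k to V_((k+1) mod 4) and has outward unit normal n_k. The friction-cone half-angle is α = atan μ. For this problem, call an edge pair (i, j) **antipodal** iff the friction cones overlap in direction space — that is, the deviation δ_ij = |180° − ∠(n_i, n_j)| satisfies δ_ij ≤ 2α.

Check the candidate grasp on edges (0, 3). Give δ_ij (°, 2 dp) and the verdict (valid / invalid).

α = atan 0.5 = 26.57°;  2α = 53.13°
edge 0: e_0 = (+2.67, -0.92);  n_0 = (-0.3258, -0.9454)
edge 3: e_3 = (-0.93, -3.32);  n_3 = (-0.9629, +0.2697)
∠(n_0, n_3) = 86.64°
δ = |180° − 86.64°| = 93.36°
93.36° > 2α = 53.13°  →  invalid

δ = 93.36°, invalid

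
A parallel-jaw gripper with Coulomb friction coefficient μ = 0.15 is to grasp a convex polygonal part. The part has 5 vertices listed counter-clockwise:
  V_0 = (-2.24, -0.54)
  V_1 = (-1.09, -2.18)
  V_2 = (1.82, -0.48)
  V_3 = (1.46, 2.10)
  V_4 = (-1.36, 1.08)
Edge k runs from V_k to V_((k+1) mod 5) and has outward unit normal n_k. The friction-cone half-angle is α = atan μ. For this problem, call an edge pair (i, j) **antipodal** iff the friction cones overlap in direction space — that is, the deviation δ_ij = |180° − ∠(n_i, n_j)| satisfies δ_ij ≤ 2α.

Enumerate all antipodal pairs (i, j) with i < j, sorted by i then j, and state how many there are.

α = atan 0.15 = 8.53°;  2α = 17.06°
n_0 = (-0.8188, -0.5741)
n_1 = (+0.5044, -0.8635)
n_2 = (+0.9904, +0.1382)
n_3 = (-0.3401, +0.9404)
n_4 = (-0.8787, +0.4773)
  (0,1): δ = 94.75°  ·
  (0,2): δ = 27.10°  ·
  (0,3): δ = 74.85°  ·
  (0,4): δ = 116.45°  ·
  (1,2): δ = 112.35°  ·
  (1,3): δ = 10.41°  ✓
  (1,4): δ = 31.20°  ·
  (2,3): δ = 78.06°  ·
  (2,4): δ = 36.45°  ·
  (3,4): δ = 138.40°  ·
antipodal pairs: 1

count = 1; pairs: (1,3)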